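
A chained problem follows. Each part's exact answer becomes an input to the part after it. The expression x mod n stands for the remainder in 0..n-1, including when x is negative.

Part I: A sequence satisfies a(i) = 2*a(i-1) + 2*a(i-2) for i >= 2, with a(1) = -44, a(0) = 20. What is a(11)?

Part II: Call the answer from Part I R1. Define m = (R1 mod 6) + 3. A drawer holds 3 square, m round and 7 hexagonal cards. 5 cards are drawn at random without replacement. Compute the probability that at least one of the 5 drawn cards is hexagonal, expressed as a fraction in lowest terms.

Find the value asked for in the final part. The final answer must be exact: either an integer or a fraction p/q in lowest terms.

Part I: a(2) = 2*(-44) + 2*(20) = -48; iterating: a(2)=-48, a(3)=-184, a(4)=-464, a(5)=-1296, a(6)=-3520, a(7)=-9632, a(8)=-26304, a(9)=-71872, a(10)=-196352, a(11)=-536448; answer -536448
Part II: R1 = -536448; m = 3; total draws C(13,5) = 1287; complement C(6,5) = 6; favorable 1287 - 6 = 1281; P = 427/429; answer 427/429

427/429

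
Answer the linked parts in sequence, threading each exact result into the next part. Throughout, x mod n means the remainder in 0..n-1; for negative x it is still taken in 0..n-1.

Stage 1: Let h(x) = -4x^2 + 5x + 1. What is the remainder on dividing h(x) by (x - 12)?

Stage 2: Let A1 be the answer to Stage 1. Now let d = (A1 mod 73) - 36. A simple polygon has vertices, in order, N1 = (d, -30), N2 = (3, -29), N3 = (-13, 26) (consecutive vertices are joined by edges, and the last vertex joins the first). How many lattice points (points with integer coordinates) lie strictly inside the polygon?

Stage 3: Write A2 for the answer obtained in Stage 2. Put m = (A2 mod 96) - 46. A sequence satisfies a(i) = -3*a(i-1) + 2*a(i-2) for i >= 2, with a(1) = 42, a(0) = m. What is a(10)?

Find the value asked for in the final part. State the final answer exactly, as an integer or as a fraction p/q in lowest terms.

-3255722

Stage 1: remainder = value at the root: -4*(12)^2 + 5*(12)^1 + 1 = (-576) + (60) + (1) = -515; answer -515
Stage 2: A1 = -515; d = 33; cross terms: (33*-29 - 3*-30)=-867, (3*26 - -13*-29)=-299, (-13*-30 - 33*26)=-468; twice the area = |-1634| = 1634; area = 817; boundary points = 1 + 1 + 2 = 4; strictly interior points = area - boundary/2 + 1 = 816; answer 816
Stage 3: A2 = 816; m = 2; a(2) = -3*(42) + 2*(2) = -122; iterating: a(2)=-122, a(3)=450, a(4)=-1594, a(5)=5682, a(6)=-20234, a(7)=72066, a(8)=-256666, a(9)=914130, a(10)=-3255722; answer -3255722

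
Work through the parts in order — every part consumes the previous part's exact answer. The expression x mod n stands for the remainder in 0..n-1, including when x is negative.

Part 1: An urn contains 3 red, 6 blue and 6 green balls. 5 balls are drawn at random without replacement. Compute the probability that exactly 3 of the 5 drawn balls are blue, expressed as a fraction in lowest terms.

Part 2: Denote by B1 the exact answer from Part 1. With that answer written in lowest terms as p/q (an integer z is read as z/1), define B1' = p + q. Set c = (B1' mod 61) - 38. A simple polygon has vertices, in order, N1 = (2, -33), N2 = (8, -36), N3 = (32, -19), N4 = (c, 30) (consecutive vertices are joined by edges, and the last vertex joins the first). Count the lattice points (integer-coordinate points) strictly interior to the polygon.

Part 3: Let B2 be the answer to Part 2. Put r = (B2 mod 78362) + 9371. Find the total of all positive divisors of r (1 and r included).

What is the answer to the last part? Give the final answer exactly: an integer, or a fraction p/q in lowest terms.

18936

Part 1: total draws C(15,5) = 3003; favorable C(6,3)*C(9,2) = 720; P = 240/1001; answer 240/1001
Part 2: B1 = 240/1001; threaded value p + q = 1241; c = -17; cross terms: (2*-36 - 8*-33)=192, (8*-19 - 32*-36)=1000, (32*30 - -17*-19)=637, (-17*-33 - 2*30)=501; twice the area = |2330| = 2330; area = 1165; boundary points = 3 + 1 + 49 + 1 = 54; strictly interior points = area - boundary/2 + 1 = 1139; answer 1139
Part 3: B2 = 1139; r = 10510; 10510 = 2 * 5 * 1051; sigma = (1 + 2) * (1 + 5) * (1 + 1051) = 3 * 6 * 1052 = 18936; answer 18936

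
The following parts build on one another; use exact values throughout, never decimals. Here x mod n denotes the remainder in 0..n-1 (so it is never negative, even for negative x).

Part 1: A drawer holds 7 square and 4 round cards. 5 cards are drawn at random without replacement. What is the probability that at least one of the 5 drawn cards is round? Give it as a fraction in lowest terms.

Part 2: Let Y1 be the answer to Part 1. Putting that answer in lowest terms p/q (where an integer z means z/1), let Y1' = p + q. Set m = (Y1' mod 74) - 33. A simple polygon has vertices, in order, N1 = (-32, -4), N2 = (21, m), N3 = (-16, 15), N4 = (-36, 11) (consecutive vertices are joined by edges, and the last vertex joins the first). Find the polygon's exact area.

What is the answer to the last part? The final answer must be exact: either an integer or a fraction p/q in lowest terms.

Part 1: total draws C(11,5) = 462; complement C(7,5) = 21; favorable 462 - 21 = 441; P = 21/22; answer 21/22
Part 2: Y1 = 21/22; threaded value p + q = 43; m = 10; cross terms: (-32*10 - 21*-4)=-236, (21*15 - -16*10)=475, (-16*11 - -36*15)=364, (-36*-4 - -32*11)=496; twice the area = |1099| = 1099; area = 1099/2; answer 1099/2

1099/2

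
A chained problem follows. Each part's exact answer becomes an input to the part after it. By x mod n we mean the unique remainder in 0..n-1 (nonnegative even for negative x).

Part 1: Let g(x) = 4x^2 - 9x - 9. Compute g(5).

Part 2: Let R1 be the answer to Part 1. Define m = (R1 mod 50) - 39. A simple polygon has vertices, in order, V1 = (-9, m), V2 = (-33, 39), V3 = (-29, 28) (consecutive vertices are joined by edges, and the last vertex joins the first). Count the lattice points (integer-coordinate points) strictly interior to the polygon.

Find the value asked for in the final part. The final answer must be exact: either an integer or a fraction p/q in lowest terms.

64

Part 1: 4*(5)^2 - 9*(5)^1 - 9 = (100) + (-45) + (-9) = 46; answer 46
Part 2: R1 = 46; m = 7; cross terms: (-9*39 - -33*7)=-120, (-33*28 - -29*39)=207, (-29*7 - -9*28)=49; twice the area = |136| = 136; area = 68; boundary points = 8 + 1 + 1 = 10; strictly interior points = area - boundary/2 + 1 = 64; answer 64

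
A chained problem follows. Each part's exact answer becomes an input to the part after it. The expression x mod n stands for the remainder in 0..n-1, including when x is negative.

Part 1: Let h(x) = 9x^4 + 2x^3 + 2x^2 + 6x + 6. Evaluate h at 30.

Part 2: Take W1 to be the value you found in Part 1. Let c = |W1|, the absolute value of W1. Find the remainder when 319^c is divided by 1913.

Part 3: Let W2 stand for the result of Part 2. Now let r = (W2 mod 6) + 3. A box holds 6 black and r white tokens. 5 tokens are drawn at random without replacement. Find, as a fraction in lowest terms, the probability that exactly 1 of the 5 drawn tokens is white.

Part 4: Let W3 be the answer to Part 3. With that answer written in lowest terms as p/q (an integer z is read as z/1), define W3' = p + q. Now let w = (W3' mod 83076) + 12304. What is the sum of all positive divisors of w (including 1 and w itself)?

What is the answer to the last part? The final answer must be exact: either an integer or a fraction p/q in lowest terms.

Part 1: 9*(30)^4 + 2*(30)^3 + 2*(30)^2 + 6*(30)^1 + 6 = (7290000) + (54000) + (1800) + (180) + (6) = 7345986; answer 7345986
Part 2: W1 = 7345986; c = 7345986; squarings mod 1913: 319^1=319, 319^2=372, 319^4=648, 319^8=957, 319^16=1435, 319^32=837, 319^64=411, 319^128=577, 319^256=67, 319^512=663, 319^1024=1492, 319^2048=1245, 319^4096=495, 319^8192=161, 319^16384=1052, 319^32768=990, 319^65536=644, 319^131072=1528, 319^262144=924, 319^524288=578, 319^1048576=1222, 319^2097152=1144, 319^4194304=244; 319^7345986 = 319^2 * 319^64 * 319^256 * 319^512 * 319^1024 * 319^4096 * 319^1048576 * 319^2097152 * 319^4194304 = 1876 (mod 1913); answer 1876
Part 3: W2 = 1876; r = 7; total draws C(13,5) = 1287; favorable C(7,1)*C(6,4) = 105; P = 35/429; answer 35/429
Part 4: W3 = 35/429; threaded value p + q = 464; w = 12768; 12768 = 2^5 * 3 * 7 * 19; sigma = (1 + 2 + 4 + 8 + 16 + 32) * (1 + 3) * (1 + 7) * (1 + 19) = 63 * 4 * 8 * 20 = 40320; answer 40320

40320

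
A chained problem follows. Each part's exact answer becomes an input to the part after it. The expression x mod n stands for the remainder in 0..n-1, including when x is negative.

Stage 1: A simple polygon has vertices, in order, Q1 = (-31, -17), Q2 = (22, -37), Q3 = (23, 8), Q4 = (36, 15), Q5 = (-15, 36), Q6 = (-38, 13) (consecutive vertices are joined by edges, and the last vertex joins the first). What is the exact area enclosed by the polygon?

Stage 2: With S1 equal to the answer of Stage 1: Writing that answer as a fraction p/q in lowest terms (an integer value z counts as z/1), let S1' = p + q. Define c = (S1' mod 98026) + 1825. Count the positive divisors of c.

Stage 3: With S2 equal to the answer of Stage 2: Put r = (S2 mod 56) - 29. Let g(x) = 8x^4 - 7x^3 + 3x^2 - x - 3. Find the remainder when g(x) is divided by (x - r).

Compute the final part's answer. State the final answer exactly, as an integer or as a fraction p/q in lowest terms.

57840

Stage 1: cross terms: (-31*-37 - 22*-17)=1521, (22*8 - 23*-37)=1027, (23*15 - 36*8)=57, (36*36 - -15*15)=1521, (-15*13 - -38*36)=1173, (-38*-17 - -31*13)=1049; twice the area = |6348| = 6348; area = 3174; answer 3174
Stage 2: S1 = 3174; threaded value p + q = 3175; c = 5000; 5000 = 2^3 * 5^4; number of divisors = (3+1) * (4+1) = 20; answer 20
Stage 3: S2 = 20; r = -9; remainder = value at the root: 8*(-9)^4 - 7*(-9)^3 + 3*(-9)^2 - 1*(-9)^1 - 3 = (52488) + (5103) + (243) + (9) + (-3) = 57840; answer 57840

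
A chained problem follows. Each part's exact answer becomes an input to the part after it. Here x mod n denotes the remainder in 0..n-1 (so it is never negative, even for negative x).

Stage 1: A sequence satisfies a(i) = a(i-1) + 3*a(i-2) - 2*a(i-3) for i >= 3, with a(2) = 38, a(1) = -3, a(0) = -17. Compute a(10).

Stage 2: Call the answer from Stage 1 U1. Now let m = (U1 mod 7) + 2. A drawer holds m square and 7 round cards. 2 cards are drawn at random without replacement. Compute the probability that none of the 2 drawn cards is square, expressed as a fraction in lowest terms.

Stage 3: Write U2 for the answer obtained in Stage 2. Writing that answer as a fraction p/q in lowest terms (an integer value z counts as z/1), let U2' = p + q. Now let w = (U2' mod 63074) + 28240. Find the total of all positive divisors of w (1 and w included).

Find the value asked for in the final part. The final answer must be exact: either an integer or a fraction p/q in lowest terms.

Stage 1: a(3) = 1*(38) + 3*(-3) - 2*(-17) = 63; iterating: a(3)=63, a(4)=183, a(5)=296, a(6)=719, a(7)=1241, a(8)=2806, a(9)=5091, a(10)=11027; answer 11027
Stage 2: U1 = 11027; m = 4; total draws C(11,2) = 55; favorable C(7,2) = 21; P = 21/55; answer 21/55
Stage 3: U2 = 21/55; threaded value p + q = 76; w = 28316; 28316 = 2^2 * 7079; sigma = (1 + 2 + 4) * (1 + 7079) = 7 * 7080 = 49560; answer 49560

49560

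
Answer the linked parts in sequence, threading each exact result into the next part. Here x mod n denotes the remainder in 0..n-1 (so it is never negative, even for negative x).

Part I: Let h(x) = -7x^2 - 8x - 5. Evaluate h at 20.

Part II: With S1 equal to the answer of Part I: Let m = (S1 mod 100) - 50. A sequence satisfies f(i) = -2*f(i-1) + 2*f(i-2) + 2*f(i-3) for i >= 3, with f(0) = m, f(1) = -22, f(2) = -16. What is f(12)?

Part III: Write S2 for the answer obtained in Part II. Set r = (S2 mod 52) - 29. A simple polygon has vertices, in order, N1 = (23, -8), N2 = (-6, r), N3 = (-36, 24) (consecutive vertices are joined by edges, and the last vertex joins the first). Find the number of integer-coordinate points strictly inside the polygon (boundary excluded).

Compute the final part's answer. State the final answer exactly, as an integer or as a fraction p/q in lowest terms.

Part I: -7*(20)^2 - 8*(20)^1 - 5 = (-2800) + (-160) + (-5) = -2965; answer -2965
Part II: S1 = -2965; m = -15; f(3) = -2*(-16) + 2*(-22) + 2*(-15) = -42; iterating: f(3)=-42, f(4)=8, f(5)=-132, f(6)=196, f(7)=-640, f(8)=1408, f(9)=-3704, f(10)=8944, f(11)=-22480, f(12)=55440; answer 55440
Part III: S2 = 55440; r = -21; cross terms: (23*-21 - -6*-8)=-531, (-6*24 - -36*-21)=-900, (-36*-8 - 23*24)=-264; twice the area = |-1695| = 1695; area = 1695/2; boundary points = 1 + 15 + 1 = 17; strictly interior points = area - boundary/2 + 1 = 840; answer 840

840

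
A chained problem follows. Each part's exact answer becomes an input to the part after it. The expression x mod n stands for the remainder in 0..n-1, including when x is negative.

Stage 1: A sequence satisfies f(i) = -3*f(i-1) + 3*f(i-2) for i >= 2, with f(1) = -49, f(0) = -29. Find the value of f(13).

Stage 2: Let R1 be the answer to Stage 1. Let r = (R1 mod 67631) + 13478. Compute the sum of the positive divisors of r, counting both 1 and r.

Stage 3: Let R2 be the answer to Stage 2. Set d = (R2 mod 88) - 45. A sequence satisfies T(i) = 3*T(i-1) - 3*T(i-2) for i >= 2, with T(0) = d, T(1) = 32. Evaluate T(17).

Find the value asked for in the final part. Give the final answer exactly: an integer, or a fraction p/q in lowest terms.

465831

Stage 1: f(2) = -3*(-49) + 3*(-29) = 60; iterating: f(2)=60, f(3)=-327, f(4)=1161, f(5)=-4464, f(6)=16875, f(7)=-64017, f(8)=242676, f(9)=-920079, f(10)=3488265, f(11)=-13225032, f(12)=50139891, f(13)=-190094769; answer -190094769
Stage 2: R1 = -190094769; r = 29450; 29450 = 2 * 5^2 * 19 * 31; sigma = (1 + 2) * (1 + 5 + 25) * (1 + 19) * (1 + 31) = 3 * 31 * 20 * 32 = 59520; answer 59520
Stage 3: R2 = 59520; d = -13; T(2) = 3*(32) - 3*(-13) = 135; iterating: T(2)=135, T(3)=309, T(4)=522, T(5)=639, T(6)=351, T(7)=-864, T(8)=-3645, T(9)=-8343, T(10)=-14094, T(11)=-17253, T(12)=-9477, T(13)=23328, T(14)=98415, T(15)=225261, T(16)=380538, T(17)=465831; answer 465831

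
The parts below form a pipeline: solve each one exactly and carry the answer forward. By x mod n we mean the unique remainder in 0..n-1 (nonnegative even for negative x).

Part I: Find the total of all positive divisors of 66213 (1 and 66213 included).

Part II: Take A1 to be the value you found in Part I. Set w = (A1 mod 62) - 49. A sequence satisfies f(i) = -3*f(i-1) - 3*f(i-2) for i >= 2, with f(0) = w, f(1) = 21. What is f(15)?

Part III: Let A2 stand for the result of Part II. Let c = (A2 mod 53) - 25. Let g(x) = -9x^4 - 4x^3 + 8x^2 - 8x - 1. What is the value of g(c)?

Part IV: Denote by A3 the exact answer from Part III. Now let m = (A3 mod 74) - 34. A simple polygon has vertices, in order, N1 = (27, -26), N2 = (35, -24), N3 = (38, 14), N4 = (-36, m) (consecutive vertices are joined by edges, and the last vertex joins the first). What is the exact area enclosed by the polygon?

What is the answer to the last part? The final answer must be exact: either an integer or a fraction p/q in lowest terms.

2763/2

Part I: 66213 = 3^2 * 7 * 1051; sigma = (1 + 3 + 9) * (1 + 7) * (1 + 1051) = 13 * 8 * 1052 = 109408; answer 109408
Part II: A1 = 109408; w = -9; f(2) = -3*(21) - 3*(-9) = -36; iterating: f(2)=-36, f(3)=45, f(4)=-27, f(5)=-54, f(6)=243, f(7)=-567, f(8)=972, f(9)=-1215, f(10)=729, f(11)=1458, f(12)=-6561, f(13)=15309, f(14)=-26244, f(15)=32805; answer 32805
Part III: A2 = 32805; c = 26; -9*(26)^4 - 4*(26)^3 + 8*(26)^2 - 8*(26)^1 - 1 = (-4112784) + (-70304) + (5408) + (-208) + (-1) = -4177889; answer -4177889
Part IV: A3 = -4177889; m = -31; cross terms: (27*-24 - 35*-26)=262, (35*14 - 38*-24)=1402, (38*-31 - -36*14)=-674, (-36*-26 - 27*-31)=1773; twice the area = |2763| = 2763; area = 2763/2; answer 2763/2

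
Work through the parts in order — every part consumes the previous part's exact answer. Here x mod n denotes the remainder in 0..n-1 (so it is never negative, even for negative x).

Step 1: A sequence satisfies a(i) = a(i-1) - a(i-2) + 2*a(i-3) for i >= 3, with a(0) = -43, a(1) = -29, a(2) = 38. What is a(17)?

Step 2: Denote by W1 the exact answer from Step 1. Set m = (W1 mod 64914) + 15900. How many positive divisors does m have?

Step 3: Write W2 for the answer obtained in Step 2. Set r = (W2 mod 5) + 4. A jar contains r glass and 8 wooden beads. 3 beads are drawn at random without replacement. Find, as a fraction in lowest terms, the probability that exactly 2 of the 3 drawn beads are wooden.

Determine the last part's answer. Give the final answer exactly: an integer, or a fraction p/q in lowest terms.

28/65

Step 1: a(3) = 1*(38) - 1*(-29) + 2*(-43) = -19; iterating: a(3)=-19, a(4)=-115, a(5)=-20, a(6)=57, a(7)=-153, a(8)=-250, a(9)=17, a(10)=-39, a(11)=-556, a(12)=-483, a(13)=-5, a(14)=-634, a(15)=-1595, a(16)=-971, a(17)=-644; answer -644
Step 2: W1 = -644; m = 80170; 80170 = 2 * 5 * 8017; number of divisors = (1+1) * (1+1) * (1+1) = 8; answer 8
Step 3: W2 = 8; r = 7; total draws C(15,3) = 455; favorable C(8,2)*C(7,1) = 196; P = 28/65; answer 28/65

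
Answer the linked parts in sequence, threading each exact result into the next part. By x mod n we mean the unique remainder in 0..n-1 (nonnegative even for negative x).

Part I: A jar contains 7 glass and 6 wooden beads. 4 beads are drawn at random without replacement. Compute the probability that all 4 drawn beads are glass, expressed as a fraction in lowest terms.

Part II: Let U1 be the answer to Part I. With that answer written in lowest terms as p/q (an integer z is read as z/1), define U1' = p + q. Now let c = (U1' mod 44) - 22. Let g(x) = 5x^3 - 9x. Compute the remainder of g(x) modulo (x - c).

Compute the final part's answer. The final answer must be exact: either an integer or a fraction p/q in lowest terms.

-284

Part I: total draws C(13,4) = 715; favorable C(7,4) = 35; P = 7/143; answer 7/143
Part II: U1 = 7/143; threaded value p + q = 150; c = -4; remainder = value at the root: 5*(-4)^3 - 9*(-4)^1 = (-320) + (36) = -284; answer -284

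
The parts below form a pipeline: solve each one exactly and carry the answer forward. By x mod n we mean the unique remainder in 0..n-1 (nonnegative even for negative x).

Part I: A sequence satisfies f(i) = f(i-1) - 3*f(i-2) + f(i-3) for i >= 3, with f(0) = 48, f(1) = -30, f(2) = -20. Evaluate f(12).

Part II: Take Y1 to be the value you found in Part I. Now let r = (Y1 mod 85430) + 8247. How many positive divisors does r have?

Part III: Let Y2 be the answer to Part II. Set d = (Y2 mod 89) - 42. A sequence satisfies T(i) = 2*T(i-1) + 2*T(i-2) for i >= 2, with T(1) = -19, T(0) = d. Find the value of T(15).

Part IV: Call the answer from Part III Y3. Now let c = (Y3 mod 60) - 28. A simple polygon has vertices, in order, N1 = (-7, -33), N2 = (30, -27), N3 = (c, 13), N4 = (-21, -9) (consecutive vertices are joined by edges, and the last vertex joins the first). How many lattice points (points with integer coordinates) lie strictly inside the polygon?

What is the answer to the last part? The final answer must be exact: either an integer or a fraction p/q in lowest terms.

1378

Part I: f(3) = 1*(-20) - 3*(-30) + 1*(48) = 118; iterating: f(3)=118, f(4)=148, f(5)=-226, f(6)=-552, f(7)=274, f(8)=1704, f(9)=330, f(10)=-4508, f(11)=-3794, f(12)=10060; answer 10060
Part II: Y1 = 10060; r = 18307; 18307 is prime, so its only divisors are 1 and 18307; count = 2; answer 2
Part III: Y2 = 2; d = -40; T(2) = 2*(-19) + 2*(-40) = -118; iterating: T(2)=-118, T(3)=-274, T(4)=-784, T(5)=-2116, T(6)=-5800, T(7)=-15832, T(8)=-43264, T(9)=-118192, T(10)=-322912, T(11)=-882208, T(12)=-2410240, T(13)=-6584896, T(14)=-17990272, T(15)=-49150336; answer -49150336
Part IV: Y3 = -49150336; c = 16; cross terms: (-7*-27 - 30*-33)=1179, (30*13 - 16*-27)=822, (16*-9 - -21*13)=129, (-21*-33 - -7*-9)=630; twice the area = |2760| = 2760; area = 1380; boundary points = 1 + 2 + 1 + 2 = 6; strictly interior points = area - boundary/2 + 1 = 1378; answer 1378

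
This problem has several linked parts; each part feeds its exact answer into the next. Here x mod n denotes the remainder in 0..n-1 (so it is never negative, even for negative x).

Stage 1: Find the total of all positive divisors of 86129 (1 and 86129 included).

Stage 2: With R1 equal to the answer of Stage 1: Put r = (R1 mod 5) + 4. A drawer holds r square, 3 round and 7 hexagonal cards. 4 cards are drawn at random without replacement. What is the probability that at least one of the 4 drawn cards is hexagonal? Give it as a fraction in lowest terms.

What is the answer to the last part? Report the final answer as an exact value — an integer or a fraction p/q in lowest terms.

Stage 1: 86129 = 43 * 2003; sigma = (1 + 43) * (1 + 2003) = 44 * 2004 = 88176; answer 88176
Stage 2: R1 = 88176; r = 5; total draws C(15,4) = 1365; complement C(8,4) = 70; favorable 1365 - 70 = 1295; P = 37/39; answer 37/39

37/39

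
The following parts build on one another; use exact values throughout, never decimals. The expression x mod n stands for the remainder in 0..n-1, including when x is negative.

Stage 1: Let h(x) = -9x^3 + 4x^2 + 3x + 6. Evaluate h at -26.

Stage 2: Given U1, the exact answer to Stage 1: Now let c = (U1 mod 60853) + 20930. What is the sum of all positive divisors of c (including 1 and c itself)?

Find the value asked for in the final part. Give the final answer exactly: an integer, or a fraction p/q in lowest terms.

144000

Stage 1: -9*(-26)^3 + 4*(-26)^2 + 3*(-26)^1 + 6 = (158184) + (2704) + (-78) + (6) = 160816; answer 160816
Stage 2: U1 = 160816; c = 60040; 60040 = 2^3 * 5 * 19 * 79; sigma = (1 + 2 + 4 + 8) * (1 + 5) * (1 + 19) * (1 + 79) = 15 * 6 * 20 * 80 = 144000; answer 144000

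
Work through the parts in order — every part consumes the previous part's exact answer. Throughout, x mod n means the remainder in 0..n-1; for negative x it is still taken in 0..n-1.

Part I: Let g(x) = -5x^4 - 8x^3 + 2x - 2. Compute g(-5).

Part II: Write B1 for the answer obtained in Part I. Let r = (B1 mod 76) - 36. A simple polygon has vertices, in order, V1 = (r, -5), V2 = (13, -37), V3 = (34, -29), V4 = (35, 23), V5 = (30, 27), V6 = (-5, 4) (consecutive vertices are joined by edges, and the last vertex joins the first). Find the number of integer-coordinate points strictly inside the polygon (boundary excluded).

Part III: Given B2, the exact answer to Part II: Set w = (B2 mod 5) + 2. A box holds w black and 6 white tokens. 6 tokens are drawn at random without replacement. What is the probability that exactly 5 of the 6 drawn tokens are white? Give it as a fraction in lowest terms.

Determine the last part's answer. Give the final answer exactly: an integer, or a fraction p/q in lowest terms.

4/35

Part I: -5*(-5)^4 - 8*(-5)^3 + 2*(-5)^1 - 2 = (-3125) + (1000) + (-10) + (-2) = -2137; answer -2137
Part II: B1 = -2137; r = 31; cross terms: (31*-37 - 13*-5)=-1082, (13*-29 - 34*-37)=881, (34*23 - 35*-29)=1797, (35*27 - 30*23)=255, (30*4 - -5*27)=255, (-5*-5 - 31*4)=-99; twice the area = |2007| = 2007; area = 2007/2; boundary points = 2 + 1 + 1 + 1 + 1 + 9 = 15; strictly interior points = area - boundary/2 + 1 = 997; answer 997
Part III: B2 = 997; w = 4; total draws C(10,6) = 210; favorable C(6,5)*C(4,1) = 24; P = 4/35; answer 4/35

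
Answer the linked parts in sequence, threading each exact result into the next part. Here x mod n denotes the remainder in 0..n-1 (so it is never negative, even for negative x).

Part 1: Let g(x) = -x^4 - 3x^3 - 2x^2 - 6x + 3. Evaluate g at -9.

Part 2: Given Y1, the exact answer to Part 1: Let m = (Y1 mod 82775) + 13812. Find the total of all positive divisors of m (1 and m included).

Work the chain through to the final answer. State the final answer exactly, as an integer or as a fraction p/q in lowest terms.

Part 1: -1*(-9)^4 - 3*(-9)^3 - 2*(-9)^2 - 6*(-9)^1 + 3 = (-6561) + (2187) + (-162) + (54) + (3) = -4479; answer -4479
Part 2: Y1 = -4479; m = 92108; 92108 = 2^2 * 23027; sigma = (1 + 2 + 4) * (1 + 23027) = 7 * 23028 = 161196; answer 161196

161196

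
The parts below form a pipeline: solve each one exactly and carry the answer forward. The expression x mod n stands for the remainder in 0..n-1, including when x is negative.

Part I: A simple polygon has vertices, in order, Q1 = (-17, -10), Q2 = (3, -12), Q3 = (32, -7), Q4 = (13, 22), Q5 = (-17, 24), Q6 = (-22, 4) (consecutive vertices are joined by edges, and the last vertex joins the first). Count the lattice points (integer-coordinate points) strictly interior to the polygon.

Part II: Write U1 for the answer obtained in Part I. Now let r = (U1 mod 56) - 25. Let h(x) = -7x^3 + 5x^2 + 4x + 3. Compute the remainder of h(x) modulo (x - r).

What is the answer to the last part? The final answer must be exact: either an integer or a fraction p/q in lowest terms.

35771

Part I: cross terms: (-17*-12 - 3*-10)=234, (3*-7 - 32*-12)=363, (32*22 - 13*-7)=795, (13*24 - -17*22)=686, (-17*4 - -22*24)=460, (-22*-10 - -17*4)=288; twice the area = |2826| = 2826; area = 1413; boundary points = 2 + 1 + 1 + 2 + 5 + 1 = 12; strictly interior points = area - boundary/2 + 1 = 1408; answer 1408
Part II: U1 = 1408; r = -17; remainder = value at the root: -7*(-17)^3 + 5*(-17)^2 + 4*(-17)^1 + 3 = (34391) + (1445) + (-68) + (3) = 35771; answer 35771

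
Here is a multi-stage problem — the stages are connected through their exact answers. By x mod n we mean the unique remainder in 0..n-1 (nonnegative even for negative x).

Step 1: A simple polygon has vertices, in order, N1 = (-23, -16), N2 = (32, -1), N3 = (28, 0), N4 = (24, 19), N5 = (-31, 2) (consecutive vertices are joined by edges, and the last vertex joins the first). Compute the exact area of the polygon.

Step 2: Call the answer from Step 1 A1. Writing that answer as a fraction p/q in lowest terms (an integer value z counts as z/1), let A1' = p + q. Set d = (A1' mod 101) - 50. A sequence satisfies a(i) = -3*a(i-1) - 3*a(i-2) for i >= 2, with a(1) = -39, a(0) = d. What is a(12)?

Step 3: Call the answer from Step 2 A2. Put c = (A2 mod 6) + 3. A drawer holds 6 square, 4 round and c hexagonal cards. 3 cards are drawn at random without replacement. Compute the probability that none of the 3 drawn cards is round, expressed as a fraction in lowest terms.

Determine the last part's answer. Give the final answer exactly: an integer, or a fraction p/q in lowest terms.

Step 1: cross terms: (-23*-1 - 32*-16)=535, (32*0 - 28*-1)=28, (28*19 - 24*0)=532, (24*2 - -31*19)=637, (-31*-16 - -23*2)=542; twice the area = |2274| = 2274; area = 1137; answer 1137
Step 2: A1 = 1137; threaded value p + q = 1138; d = -23; a(2) = -3*(-39) - 3*(-23) = 186; iterating: a(2)=186, a(3)=-441, a(4)=765, a(5)=-972, a(6)=621, a(7)=1053, a(8)=-5022, a(9)=11907, a(10)=-20655, a(11)=26244, a(12)=-16767; answer -16767
Step 3: A2 = -16767; c = 6; total draws C(16,3) = 560; favorable C(12,3) = 220; P = 11/28; answer 11/28

11/28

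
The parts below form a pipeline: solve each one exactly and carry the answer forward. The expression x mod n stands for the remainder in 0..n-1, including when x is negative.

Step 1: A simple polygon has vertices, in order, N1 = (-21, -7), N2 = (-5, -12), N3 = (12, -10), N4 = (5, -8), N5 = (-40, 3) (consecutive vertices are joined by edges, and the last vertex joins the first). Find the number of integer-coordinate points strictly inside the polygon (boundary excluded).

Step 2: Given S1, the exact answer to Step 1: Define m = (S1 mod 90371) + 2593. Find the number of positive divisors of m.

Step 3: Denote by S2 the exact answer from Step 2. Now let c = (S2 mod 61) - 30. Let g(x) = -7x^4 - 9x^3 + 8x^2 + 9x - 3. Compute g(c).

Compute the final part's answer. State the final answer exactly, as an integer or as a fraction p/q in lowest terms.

-679917

Step 1: cross terms: (-21*-12 - -5*-7)=217, (-5*-10 - 12*-12)=194, (12*-8 - 5*-10)=-46, (5*3 - -40*-8)=-305, (-40*-7 - -21*3)=343; twice the area = |403| = 403; area = 403/2; boundary points = 1 + 1 + 1 + 1 + 1 = 5; strictly interior points = area - boundary/2 + 1 = 200; answer 200
Step 2: S1 = 200; m = 2793; 2793 = 3 * 7^2 * 19; number of divisors = (1+1) * (2+1) * (1+1) = 12; answer 12
Step 3: S2 = 12; c = -18; -7*(-18)^4 - 9*(-18)^3 + 8*(-18)^2 + 9*(-18)^1 - 3 = (-734832) + (52488) + (2592) + (-162) + (-3) = -679917; answer -679917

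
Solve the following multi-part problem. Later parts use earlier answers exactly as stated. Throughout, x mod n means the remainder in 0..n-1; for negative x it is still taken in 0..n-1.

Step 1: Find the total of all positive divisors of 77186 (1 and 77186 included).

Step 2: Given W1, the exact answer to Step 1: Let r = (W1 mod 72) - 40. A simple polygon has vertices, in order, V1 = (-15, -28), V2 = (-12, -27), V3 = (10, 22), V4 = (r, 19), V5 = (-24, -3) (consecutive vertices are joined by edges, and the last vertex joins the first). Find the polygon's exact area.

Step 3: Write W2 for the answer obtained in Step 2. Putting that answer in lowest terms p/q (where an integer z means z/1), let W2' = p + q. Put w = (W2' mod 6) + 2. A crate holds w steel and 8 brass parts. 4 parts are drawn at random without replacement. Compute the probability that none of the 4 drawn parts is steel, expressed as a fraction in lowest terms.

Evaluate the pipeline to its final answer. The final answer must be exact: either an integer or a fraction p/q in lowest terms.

14/99

Step 1: 77186 = 2 * 38593; sigma = (1 + 2) * (1 + 38593) = 3 * 38594 = 115782; answer 115782
Step 2: W1 = 115782; r = -34; cross terms: (-15*-27 - -12*-28)=69, (-12*22 - 10*-27)=6, (10*19 - -34*22)=938, (-34*-3 - -24*19)=558, (-24*-28 - -15*-3)=627; twice the area = |2198| = 2198; area = 1099; answer 1099
Step 3: W2 = 1099; threaded value p + q = 1100; w = 4; total draws C(12,4) = 495; favorable C(8,4) = 70; P = 14/99; answer 14/99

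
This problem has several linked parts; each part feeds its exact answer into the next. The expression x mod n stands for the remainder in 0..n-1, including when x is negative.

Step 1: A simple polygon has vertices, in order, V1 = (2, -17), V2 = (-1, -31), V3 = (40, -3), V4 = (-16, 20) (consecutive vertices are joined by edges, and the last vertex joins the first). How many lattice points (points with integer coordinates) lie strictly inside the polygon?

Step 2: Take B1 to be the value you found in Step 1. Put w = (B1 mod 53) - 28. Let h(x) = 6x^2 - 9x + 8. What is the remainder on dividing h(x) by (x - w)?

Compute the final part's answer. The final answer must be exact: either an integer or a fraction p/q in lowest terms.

1493

Step 1: cross terms: (2*-31 - -1*-17)=-79, (-1*-3 - 40*-31)=1243, (40*20 - -16*-3)=752, (-16*-17 - 2*20)=232; twice the area = |2148| = 2148; area = 1074; boundary points = 1 + 1 + 1 + 1 = 4; strictly interior points = area - boundary/2 + 1 = 1073; answer 1073
Step 2: B1 = 1073; w = -15; remainder = value at the root: 6*(-15)^2 - 9*(-15)^1 + 8 = (1350) + (135) + (8) = 1493; answer 1493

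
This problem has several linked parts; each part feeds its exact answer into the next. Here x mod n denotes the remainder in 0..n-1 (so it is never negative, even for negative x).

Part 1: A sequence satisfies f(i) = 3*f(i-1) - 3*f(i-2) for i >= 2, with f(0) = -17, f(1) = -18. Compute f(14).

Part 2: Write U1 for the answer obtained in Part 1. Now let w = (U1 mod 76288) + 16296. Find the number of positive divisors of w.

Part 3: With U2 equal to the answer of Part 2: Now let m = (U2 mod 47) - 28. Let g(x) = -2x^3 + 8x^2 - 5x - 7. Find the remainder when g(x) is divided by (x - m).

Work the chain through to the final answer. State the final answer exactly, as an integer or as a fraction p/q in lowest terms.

Part 1: f(2) = 3*(-18) - 3*(-17) = -3; iterating: f(2)=-3, f(3)=45, f(4)=144, f(5)=297, f(6)=459, f(7)=486, f(8)=81, f(9)=-1215, f(10)=-3888, f(11)=-8019, f(12)=-12393, f(13)=-13122, f(14)=-2187; answer -2187
Part 2: U1 = -2187; w = 90397; 90397 is prime, so its only divisors are 1 and 90397; count = 2; answer 2
Part 3: U2 = 2; m = -26; remainder = value at the root: -2*(-26)^3 + 8*(-26)^2 - 5*(-26)^1 - 7 = (35152) + (5408) + (130) + (-7) = 40683; answer 40683

40683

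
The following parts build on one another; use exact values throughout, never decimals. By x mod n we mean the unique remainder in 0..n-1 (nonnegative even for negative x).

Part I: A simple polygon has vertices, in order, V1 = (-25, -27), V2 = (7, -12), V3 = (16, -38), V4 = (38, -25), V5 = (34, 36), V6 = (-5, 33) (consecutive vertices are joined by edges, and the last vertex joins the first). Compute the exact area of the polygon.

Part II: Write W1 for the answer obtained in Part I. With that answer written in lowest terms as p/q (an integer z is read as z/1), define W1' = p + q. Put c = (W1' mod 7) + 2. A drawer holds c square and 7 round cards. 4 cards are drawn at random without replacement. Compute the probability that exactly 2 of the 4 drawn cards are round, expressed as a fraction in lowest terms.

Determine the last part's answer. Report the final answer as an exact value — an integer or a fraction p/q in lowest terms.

Part I: cross terms: (-25*-12 - 7*-27)=489, (7*-38 - 16*-12)=-74, (16*-25 - 38*-38)=1044, (38*36 - 34*-25)=2218, (34*33 - -5*36)=1302, (-5*-27 - -25*33)=960; twice the area = |5939| = 5939; area = 5939/2; answer 5939/2
Part II: W1 = 5939/2; threaded value p + q = 5941; c = 7; total draws C(14,4) = 1001; favorable C(7,2)*C(7,2) = 441; P = 63/143; answer 63/143

63/143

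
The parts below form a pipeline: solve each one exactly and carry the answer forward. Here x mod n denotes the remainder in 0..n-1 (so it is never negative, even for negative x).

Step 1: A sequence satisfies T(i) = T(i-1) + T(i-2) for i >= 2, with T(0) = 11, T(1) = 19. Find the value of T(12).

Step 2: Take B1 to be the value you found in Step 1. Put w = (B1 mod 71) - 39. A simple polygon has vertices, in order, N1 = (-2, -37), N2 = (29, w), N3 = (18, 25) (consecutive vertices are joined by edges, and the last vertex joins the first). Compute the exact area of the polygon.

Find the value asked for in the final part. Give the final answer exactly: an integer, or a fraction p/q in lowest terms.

751

Step 1: T(2) = 1*(19) + 1*(11) = 30; iterating: T(2)=30, T(3)=49, T(4)=79, T(5)=128, T(6)=207, T(7)=335, T(8)=542, T(9)=877, T(10)=1419, T(11)=2296, T(12)=3715; answer 3715
Step 2: B1 = 3715; w = -16; cross terms: (-2*-16 - 29*-37)=1105, (29*25 - 18*-16)=1013, (18*-37 - -2*25)=-616; twice the area = |1502| = 1502; area = 751; answer 751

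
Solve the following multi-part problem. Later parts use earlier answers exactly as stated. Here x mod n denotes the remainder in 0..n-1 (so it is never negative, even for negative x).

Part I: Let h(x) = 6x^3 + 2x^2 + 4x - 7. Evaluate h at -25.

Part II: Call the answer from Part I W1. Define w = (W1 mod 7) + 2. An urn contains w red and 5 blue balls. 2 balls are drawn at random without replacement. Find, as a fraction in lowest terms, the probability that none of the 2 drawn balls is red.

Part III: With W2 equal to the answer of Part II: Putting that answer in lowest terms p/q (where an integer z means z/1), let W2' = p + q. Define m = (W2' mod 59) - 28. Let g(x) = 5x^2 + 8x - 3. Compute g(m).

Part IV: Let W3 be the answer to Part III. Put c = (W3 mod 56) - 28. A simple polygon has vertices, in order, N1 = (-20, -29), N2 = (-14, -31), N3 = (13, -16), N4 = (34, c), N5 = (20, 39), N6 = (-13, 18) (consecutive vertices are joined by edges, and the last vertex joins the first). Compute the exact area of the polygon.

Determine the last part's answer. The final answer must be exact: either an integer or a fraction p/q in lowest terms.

Part I: 6*(-25)^3 + 2*(-25)^2 + 4*(-25)^1 - 7 = (-93750) + (1250) + (-100) + (-7) = -92607; answer -92607
Part II: W1 = -92607; w = 5; total draws C(10,2) = 45; favorable C(5,2) = 10; P = 2/9; answer 2/9
Part III: W2 = 2/9; threaded value p + q = 11; m = -17; 5*(-17)^2 + 8*(-17)^1 - 3 = (1445) + (-136) + (-3) = 1306; answer 1306
Part IV: W3 = 1306; c = -10; cross terms: (-20*-31 - -14*-29)=214, (-14*-16 - 13*-31)=627, (13*-10 - 34*-16)=414, (34*39 - 20*-10)=1526, (20*18 - -13*39)=867, (-13*-29 - -20*18)=737; twice the area = |4385| = 4385; area = 4385/2; answer 4385/2

4385/2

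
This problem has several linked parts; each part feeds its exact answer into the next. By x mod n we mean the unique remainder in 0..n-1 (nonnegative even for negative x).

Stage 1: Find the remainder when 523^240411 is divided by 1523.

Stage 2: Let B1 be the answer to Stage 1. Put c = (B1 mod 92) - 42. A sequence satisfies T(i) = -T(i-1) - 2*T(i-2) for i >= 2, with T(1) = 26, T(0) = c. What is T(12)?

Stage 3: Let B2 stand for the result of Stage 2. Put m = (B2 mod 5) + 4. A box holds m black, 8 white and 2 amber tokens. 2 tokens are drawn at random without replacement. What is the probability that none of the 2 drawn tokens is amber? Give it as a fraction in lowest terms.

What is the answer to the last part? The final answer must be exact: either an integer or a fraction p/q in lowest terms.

Stage 1: squarings mod 1523: 523^1=523, 523^2=912, 523^4=186, 523^8=1090, 523^16=160, 523^32=1232, 523^64=916, 523^128=1406, 523^256=1505, 523^512=324, 523^1024=1412, 523^2048=137, 523^4096=493, 523^8192=892, 523^16384=658, 523^32768=432, 523^65536=818, 523^131072=527; 523^240411 = 523^1 * 523^2 * 523^8 * 523^16 * 523^256 * 523^512 * 523^2048 * 523^8192 * 523^32768 * 523^65536 * 523^131072 = 1514 (mod 1523); answer 1514
Stage 2: B1 = 1514; c = 0; T(2) = -1*(26) - 2*(0) = -26; iterating: T(2)=-26, T(3)=-26, T(4)=78, T(5)=-26, T(6)=-130, T(7)=182, T(8)=78, T(9)=-442, T(10)=286, T(11)=598, T(12)=-1170; answer -1170
Stage 3: B2 = -1170; m = 4; total draws C(14,2) = 91; favorable C(12,2) = 66; P = 66/91; answer 66/91

66/91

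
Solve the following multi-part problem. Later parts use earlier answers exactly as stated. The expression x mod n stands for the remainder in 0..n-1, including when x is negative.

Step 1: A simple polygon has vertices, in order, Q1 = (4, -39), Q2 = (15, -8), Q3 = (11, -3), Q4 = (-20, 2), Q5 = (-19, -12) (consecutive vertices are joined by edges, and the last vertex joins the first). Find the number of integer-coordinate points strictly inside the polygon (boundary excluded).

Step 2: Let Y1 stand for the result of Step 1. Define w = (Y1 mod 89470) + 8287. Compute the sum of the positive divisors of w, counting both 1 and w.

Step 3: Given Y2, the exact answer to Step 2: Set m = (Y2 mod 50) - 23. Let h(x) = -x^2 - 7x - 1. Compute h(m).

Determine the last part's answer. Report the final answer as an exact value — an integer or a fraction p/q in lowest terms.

Step 1: cross terms: (4*-8 - 15*-39)=553, (15*-3 - 11*-8)=43, (11*2 - -20*-3)=-38, (-20*-12 - -19*2)=278, (-19*-39 - 4*-12)=789; twice the area = |1625| = 1625; area = 1625/2; boundary points = 1 + 1 + 1 + 1 + 1 = 5; strictly interior points = area - boundary/2 + 1 = 811; answer 811
Step 2: Y1 = 811; w = 9098; 9098 = 2 * 4549; sigma = (1 + 2) * (1 + 4549) = 3 * 4550 = 13650; answer 13650
Step 3: Y2 = 13650; m = -23; -1*(-23)^2 - 7*(-23)^1 - 1 = (-529) + (161) + (-1) = -369; answer -369

-369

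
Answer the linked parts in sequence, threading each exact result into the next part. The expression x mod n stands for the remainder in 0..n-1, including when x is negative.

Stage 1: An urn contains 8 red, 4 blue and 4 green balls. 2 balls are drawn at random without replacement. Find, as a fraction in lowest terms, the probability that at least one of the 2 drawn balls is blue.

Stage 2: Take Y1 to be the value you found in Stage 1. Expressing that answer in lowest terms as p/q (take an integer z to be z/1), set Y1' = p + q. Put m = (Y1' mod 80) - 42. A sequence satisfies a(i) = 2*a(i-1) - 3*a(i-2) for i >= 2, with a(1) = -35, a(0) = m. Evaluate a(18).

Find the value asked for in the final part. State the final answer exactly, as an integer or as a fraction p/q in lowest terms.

Stage 1: total draws C(16,2) = 120; complement C(12,2) = 66; favorable 120 - 66 = 54; P = 9/20; answer 9/20
Stage 2: Y1 = 9/20; threaded value p + q = 29; m = -13; a(2) = 2*(-35) - 3*(-13) = -31; iterating: a(2)=-31, a(3)=43, a(4)=179, a(5)=229, a(6)=-79, a(7)=-845, a(8)=-1453, a(9)=-371, a(10)=3617, a(11)=8347, a(12)=5843, a(13)=-13355, a(14)=-44239, a(15)=-48413, a(16)=35891, a(17)=217021, a(18)=326369; answer 326369

326369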